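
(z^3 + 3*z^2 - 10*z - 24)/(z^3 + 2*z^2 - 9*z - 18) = (z + 4)/(z + 3)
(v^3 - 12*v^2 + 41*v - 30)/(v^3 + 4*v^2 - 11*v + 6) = (v^2 - 11*v + 30)/(v^2 + 5*v - 6)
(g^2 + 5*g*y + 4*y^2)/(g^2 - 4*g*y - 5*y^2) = (-g - 4*y)/(-g + 5*y)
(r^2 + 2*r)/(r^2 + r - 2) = r/(r - 1)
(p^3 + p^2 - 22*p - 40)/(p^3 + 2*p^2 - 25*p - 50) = (p + 4)/(p + 5)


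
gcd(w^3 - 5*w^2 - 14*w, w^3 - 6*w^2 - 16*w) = w^2 + 2*w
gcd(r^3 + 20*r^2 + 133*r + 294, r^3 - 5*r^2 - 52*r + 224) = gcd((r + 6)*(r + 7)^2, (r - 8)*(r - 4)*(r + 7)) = r + 7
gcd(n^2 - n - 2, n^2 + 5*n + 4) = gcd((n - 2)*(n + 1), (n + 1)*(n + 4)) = n + 1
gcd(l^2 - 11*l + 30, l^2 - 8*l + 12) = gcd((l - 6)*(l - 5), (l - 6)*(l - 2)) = l - 6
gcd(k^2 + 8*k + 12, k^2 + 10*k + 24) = k + 6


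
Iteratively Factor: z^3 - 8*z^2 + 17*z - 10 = (z - 5)*(z^2 - 3*z + 2) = (z - 5)*(z - 2)*(z - 1)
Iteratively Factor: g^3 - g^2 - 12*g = (g)*(g^2 - g - 12) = g*(g + 3)*(g - 4)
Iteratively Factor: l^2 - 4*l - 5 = (l - 5)*(l + 1)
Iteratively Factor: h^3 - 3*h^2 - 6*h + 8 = (h - 4)*(h^2 + h - 2) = (h - 4)*(h + 2)*(h - 1)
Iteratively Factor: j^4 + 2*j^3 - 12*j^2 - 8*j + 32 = (j - 2)*(j^3 + 4*j^2 - 4*j - 16) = (j - 2)*(j + 2)*(j^2 + 2*j - 8) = (j - 2)^2*(j + 2)*(j + 4)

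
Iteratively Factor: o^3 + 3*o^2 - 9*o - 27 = (o + 3)*(o^2 - 9) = (o - 3)*(o + 3)*(o + 3)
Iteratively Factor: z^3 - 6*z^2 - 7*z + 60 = (z - 4)*(z^2 - 2*z - 15) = (z - 5)*(z - 4)*(z + 3)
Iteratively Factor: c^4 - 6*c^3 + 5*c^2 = (c)*(c^3 - 6*c^2 + 5*c) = c^2*(c^2 - 6*c + 5) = c^2*(c - 1)*(c - 5)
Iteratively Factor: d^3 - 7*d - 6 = (d + 2)*(d^2 - 2*d - 3) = (d - 3)*(d + 2)*(d + 1)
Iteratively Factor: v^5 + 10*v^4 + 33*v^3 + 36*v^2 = (v)*(v^4 + 10*v^3 + 33*v^2 + 36*v) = v*(v + 4)*(v^3 + 6*v^2 + 9*v) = v*(v + 3)*(v + 4)*(v^2 + 3*v) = v*(v + 3)^2*(v + 4)*(v)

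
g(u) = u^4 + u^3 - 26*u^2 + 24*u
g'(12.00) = 6744.00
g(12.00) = 19008.00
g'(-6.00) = -420.00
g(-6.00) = 0.00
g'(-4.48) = -42.49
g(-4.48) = -316.44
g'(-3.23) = 88.47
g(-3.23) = -273.63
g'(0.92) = -18.19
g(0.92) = 1.57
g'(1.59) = -35.02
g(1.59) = -17.16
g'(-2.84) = 104.25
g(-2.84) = -235.72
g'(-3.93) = 31.90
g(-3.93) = -318.04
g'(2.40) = -28.22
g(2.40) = -45.16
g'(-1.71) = 101.69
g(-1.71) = -113.52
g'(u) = 4*u^3 + 3*u^2 - 52*u + 24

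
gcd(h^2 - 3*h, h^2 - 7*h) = h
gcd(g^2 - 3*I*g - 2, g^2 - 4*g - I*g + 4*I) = g - I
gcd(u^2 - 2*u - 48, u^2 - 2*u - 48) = u^2 - 2*u - 48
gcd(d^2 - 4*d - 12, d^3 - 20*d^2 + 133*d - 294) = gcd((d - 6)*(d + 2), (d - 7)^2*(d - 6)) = d - 6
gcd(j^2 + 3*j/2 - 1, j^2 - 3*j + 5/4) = j - 1/2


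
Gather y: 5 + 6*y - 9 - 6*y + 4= 0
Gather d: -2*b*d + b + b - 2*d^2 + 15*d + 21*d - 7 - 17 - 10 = 2*b - 2*d^2 + d*(36 - 2*b) - 34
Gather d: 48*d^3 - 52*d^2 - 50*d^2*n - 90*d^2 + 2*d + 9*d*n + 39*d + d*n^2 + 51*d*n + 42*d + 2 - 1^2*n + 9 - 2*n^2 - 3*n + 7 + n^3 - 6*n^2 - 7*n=48*d^3 + d^2*(-50*n - 142) + d*(n^2 + 60*n + 83) + n^3 - 8*n^2 - 11*n + 18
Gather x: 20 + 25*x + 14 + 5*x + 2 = 30*x + 36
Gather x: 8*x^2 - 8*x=8*x^2 - 8*x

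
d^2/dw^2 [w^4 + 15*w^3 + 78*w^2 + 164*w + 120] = 12*w^2 + 90*w + 156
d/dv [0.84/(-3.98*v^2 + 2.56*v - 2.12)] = (6.6864*v - 2.1504)/(3.98*v^2 - 2.56*v + 2.12)^2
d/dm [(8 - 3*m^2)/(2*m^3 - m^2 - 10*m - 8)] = 2*(3*m^4 - 9*m^2 + 32*m + 40)/(4*m^6 - 4*m^5 - 39*m^4 - 12*m^3 + 116*m^2 + 160*m + 64)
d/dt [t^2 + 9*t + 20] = 2*t + 9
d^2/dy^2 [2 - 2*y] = 0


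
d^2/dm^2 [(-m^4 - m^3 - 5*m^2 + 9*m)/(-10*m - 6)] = (75*m^4 + 145*m^3 + 99*m^2 + 27*m + 180)/(125*m^3 + 225*m^2 + 135*m + 27)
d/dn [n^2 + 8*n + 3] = 2*n + 8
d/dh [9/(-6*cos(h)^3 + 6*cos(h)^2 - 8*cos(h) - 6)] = 9*(-9*cos(h)^2 + 6*cos(h) - 4)*sin(h)/(2*(3*cos(h)^3 - 3*cos(h)^2 + 4*cos(h) + 3)^2)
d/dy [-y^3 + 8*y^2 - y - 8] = -3*y^2 + 16*y - 1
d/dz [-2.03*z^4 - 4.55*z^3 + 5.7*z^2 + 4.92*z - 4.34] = -8.12*z^3 - 13.65*z^2 + 11.4*z + 4.92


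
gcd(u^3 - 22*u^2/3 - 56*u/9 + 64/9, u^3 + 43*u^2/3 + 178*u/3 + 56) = u + 4/3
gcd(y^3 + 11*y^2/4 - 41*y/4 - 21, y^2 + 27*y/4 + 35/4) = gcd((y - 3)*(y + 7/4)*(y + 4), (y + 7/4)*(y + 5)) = y + 7/4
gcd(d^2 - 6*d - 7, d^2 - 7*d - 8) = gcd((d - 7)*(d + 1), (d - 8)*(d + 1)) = d + 1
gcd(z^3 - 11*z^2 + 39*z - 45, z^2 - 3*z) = z - 3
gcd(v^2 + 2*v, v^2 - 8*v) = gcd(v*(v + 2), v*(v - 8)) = v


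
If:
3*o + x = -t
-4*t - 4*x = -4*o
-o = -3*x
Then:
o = 0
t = 0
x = 0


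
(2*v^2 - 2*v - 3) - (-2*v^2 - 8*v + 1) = 4*v^2 + 6*v - 4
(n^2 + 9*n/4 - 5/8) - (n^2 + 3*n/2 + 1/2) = 3*n/4 - 9/8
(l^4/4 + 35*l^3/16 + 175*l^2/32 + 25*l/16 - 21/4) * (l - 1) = l^5/4 + 31*l^4/16 + 105*l^3/32 - 125*l^2/32 - 109*l/16 + 21/4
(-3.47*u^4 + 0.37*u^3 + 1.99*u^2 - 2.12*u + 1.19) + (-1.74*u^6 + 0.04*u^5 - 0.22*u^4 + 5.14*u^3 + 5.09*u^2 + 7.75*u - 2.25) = -1.74*u^6 + 0.04*u^5 - 3.69*u^4 + 5.51*u^3 + 7.08*u^2 + 5.63*u - 1.06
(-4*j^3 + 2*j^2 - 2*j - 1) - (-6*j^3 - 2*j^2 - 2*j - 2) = 2*j^3 + 4*j^2 + 1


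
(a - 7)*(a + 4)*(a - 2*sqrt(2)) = a^3 - 3*a^2 - 2*sqrt(2)*a^2 - 28*a + 6*sqrt(2)*a + 56*sqrt(2)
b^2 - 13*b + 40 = (b - 8)*(b - 5)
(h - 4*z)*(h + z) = h^2 - 3*h*z - 4*z^2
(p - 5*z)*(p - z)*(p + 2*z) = p^3 - 4*p^2*z - 7*p*z^2 + 10*z^3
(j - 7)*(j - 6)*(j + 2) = j^3 - 11*j^2 + 16*j + 84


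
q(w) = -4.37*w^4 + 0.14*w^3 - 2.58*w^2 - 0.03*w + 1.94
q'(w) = -17.48*w^3 + 0.42*w^2 - 5.16*w - 0.03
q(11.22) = -69380.72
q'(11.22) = -24694.99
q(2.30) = -132.36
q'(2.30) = -222.36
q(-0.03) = 1.94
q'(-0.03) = 0.13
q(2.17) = -105.74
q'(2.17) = -187.87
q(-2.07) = -90.53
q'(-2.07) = 167.49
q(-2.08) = -92.22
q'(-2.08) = 169.82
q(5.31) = -3524.24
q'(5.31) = -2632.72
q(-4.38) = -1667.53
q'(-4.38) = 1499.43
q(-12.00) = -91227.46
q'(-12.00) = 30327.81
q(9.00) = -28776.82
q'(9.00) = -12755.37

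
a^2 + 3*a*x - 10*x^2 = (a - 2*x)*(a + 5*x)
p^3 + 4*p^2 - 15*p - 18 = (p - 3)*(p + 1)*(p + 6)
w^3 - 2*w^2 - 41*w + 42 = (w - 7)*(w - 1)*(w + 6)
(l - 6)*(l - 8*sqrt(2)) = l^2 - 8*sqrt(2)*l - 6*l + 48*sqrt(2)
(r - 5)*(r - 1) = r^2 - 6*r + 5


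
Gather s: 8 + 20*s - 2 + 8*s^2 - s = 8*s^2 + 19*s + 6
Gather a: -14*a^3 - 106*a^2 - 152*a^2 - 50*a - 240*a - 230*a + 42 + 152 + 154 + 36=-14*a^3 - 258*a^2 - 520*a + 384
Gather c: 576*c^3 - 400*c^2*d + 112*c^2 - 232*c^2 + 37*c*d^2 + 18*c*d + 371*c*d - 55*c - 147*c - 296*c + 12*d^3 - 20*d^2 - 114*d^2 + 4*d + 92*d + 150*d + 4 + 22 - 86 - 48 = 576*c^3 + c^2*(-400*d - 120) + c*(37*d^2 + 389*d - 498) + 12*d^3 - 134*d^2 + 246*d - 108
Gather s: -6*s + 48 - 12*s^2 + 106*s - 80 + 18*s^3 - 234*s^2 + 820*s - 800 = 18*s^3 - 246*s^2 + 920*s - 832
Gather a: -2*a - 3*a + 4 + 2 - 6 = -5*a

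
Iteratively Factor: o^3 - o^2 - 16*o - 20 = (o - 5)*(o^2 + 4*o + 4) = (o - 5)*(o + 2)*(o + 2)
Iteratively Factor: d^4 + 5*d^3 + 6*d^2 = (d + 2)*(d^3 + 3*d^2) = d*(d + 2)*(d^2 + 3*d) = d*(d + 2)*(d + 3)*(d)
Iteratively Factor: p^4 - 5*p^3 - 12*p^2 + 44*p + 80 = (p + 2)*(p^3 - 7*p^2 + 2*p + 40) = (p - 4)*(p + 2)*(p^2 - 3*p - 10) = (p - 5)*(p - 4)*(p + 2)*(p + 2)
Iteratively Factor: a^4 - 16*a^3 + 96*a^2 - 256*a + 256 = (a - 4)*(a^3 - 12*a^2 + 48*a - 64) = (a - 4)^2*(a^2 - 8*a + 16) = (a - 4)^3*(a - 4)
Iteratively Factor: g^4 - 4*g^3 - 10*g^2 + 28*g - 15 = (g - 1)*(g^3 - 3*g^2 - 13*g + 15) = (g - 5)*(g - 1)*(g^2 + 2*g - 3) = (g - 5)*(g - 1)*(g + 3)*(g - 1)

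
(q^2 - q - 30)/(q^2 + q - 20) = (q - 6)/(q - 4)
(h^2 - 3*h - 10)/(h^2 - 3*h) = (h^2 - 3*h - 10)/(h*(h - 3))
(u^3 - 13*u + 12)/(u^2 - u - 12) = (-u^3 + 13*u - 12)/(-u^2 + u + 12)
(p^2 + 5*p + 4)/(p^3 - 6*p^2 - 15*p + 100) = (p + 1)/(p^2 - 10*p + 25)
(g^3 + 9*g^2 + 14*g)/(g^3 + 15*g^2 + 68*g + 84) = g/(g + 6)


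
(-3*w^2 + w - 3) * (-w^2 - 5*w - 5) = 3*w^4 + 14*w^3 + 13*w^2 + 10*w + 15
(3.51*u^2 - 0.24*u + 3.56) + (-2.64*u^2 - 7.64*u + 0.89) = 0.87*u^2 - 7.88*u + 4.45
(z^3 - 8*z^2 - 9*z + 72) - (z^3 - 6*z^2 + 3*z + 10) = -2*z^2 - 12*z + 62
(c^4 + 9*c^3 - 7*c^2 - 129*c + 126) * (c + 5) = c^5 + 14*c^4 + 38*c^3 - 164*c^2 - 519*c + 630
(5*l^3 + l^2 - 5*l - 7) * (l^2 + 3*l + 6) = 5*l^5 + 16*l^4 + 28*l^3 - 16*l^2 - 51*l - 42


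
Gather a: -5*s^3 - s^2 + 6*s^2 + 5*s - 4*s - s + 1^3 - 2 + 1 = -5*s^3 + 5*s^2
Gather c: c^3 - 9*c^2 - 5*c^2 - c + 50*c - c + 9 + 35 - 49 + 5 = c^3 - 14*c^2 + 48*c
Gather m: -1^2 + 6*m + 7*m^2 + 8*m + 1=7*m^2 + 14*m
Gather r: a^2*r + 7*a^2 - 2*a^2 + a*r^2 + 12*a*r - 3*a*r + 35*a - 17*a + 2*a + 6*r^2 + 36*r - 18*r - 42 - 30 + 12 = 5*a^2 + 20*a + r^2*(a + 6) + r*(a^2 + 9*a + 18) - 60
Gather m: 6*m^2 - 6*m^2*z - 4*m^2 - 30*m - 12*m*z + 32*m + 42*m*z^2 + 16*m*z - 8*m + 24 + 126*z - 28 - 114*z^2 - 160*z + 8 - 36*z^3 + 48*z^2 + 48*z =m^2*(2 - 6*z) + m*(42*z^2 + 4*z - 6) - 36*z^3 - 66*z^2 + 14*z + 4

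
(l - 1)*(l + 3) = l^2 + 2*l - 3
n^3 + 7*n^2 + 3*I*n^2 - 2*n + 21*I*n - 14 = (n + 7)*(n + I)*(n + 2*I)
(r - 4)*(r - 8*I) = r^2 - 4*r - 8*I*r + 32*I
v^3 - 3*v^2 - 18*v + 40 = (v - 5)*(v - 2)*(v + 4)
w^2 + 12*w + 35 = (w + 5)*(w + 7)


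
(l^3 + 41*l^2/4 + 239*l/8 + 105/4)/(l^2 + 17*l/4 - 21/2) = (8*l^2 + 34*l + 35)/(2*(4*l - 7))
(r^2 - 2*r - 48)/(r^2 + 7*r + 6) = (r - 8)/(r + 1)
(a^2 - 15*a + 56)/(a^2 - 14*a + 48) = (a - 7)/(a - 6)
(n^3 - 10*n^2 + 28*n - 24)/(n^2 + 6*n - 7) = (n^3 - 10*n^2 + 28*n - 24)/(n^2 + 6*n - 7)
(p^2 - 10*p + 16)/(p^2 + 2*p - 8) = (p - 8)/(p + 4)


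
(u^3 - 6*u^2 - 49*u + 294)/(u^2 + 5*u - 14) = (u^2 - 13*u + 42)/(u - 2)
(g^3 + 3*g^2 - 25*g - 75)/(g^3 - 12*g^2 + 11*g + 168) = (g^2 - 25)/(g^2 - 15*g + 56)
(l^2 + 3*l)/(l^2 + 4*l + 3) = l/(l + 1)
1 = 1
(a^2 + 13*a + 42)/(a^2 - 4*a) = (a^2 + 13*a + 42)/(a*(a - 4))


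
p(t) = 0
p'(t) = 0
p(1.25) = 0.00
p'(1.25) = 0.00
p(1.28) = 0.00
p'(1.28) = 0.00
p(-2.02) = 0.00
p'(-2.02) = 0.00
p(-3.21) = 0.00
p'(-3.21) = 0.00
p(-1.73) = 0.00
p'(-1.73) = 0.00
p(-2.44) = 0.00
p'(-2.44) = 0.00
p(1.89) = 0.00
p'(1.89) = 0.00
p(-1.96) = 0.00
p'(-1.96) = 0.00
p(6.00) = 0.00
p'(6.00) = 0.00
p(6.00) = 0.00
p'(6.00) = 0.00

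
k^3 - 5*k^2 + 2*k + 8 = (k - 4)*(k - 2)*(k + 1)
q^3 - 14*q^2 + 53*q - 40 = (q - 8)*(q - 5)*(q - 1)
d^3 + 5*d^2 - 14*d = d*(d - 2)*(d + 7)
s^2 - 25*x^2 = (s - 5*x)*(s + 5*x)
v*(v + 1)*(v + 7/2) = v^3 + 9*v^2/2 + 7*v/2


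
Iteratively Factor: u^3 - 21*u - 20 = (u + 1)*(u^2 - u - 20) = (u - 5)*(u + 1)*(u + 4)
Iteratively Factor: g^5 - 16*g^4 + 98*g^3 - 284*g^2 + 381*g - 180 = (g - 5)*(g^4 - 11*g^3 + 43*g^2 - 69*g + 36) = (g - 5)*(g - 3)*(g^3 - 8*g^2 + 19*g - 12) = (g - 5)*(g - 3)*(g - 1)*(g^2 - 7*g + 12) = (g - 5)*(g - 4)*(g - 3)*(g - 1)*(g - 3)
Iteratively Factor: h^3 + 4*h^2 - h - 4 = (h + 4)*(h^2 - 1) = (h + 1)*(h + 4)*(h - 1)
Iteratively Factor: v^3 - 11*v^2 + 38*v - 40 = (v - 4)*(v^2 - 7*v + 10) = (v - 5)*(v - 4)*(v - 2)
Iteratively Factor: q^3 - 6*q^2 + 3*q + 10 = (q - 2)*(q^2 - 4*q - 5) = (q - 5)*(q - 2)*(q + 1)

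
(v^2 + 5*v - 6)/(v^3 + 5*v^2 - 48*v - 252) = (v - 1)/(v^2 - v - 42)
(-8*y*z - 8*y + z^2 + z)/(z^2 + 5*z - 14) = (-8*y*z - 8*y + z^2 + z)/(z^2 + 5*z - 14)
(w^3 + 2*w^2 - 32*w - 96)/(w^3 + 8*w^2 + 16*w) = (w - 6)/w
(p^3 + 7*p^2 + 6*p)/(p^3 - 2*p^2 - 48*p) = (p + 1)/(p - 8)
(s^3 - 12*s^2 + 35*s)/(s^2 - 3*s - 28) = s*(s - 5)/(s + 4)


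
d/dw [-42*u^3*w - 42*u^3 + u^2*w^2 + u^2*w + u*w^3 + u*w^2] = u*(-42*u^2 + 2*u*w + u + 3*w^2 + 2*w)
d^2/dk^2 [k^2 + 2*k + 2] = 2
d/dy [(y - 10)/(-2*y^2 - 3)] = (-2*y^2 + 4*y*(y - 10) - 3)/(2*y^2 + 3)^2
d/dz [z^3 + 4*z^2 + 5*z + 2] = 3*z^2 + 8*z + 5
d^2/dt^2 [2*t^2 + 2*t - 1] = 4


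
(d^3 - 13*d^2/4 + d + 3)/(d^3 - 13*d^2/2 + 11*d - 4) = (4*d^2 - 5*d - 6)/(2*(2*d^2 - 9*d + 4))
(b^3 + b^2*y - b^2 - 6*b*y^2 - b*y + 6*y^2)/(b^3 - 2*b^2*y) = (b^2 + 3*b*y - b - 3*y)/b^2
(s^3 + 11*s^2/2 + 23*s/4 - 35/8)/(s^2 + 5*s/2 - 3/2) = (s^2 + 6*s + 35/4)/(s + 3)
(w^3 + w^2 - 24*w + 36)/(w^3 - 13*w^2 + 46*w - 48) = (w + 6)/(w - 8)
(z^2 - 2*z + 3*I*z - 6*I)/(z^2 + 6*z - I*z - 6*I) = (z^2 + z*(-2 + 3*I) - 6*I)/(z^2 + z*(6 - I) - 6*I)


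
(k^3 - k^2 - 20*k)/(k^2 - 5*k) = k + 4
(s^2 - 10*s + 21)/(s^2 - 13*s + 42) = (s - 3)/(s - 6)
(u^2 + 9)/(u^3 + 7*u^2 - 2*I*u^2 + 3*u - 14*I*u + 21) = (u + 3*I)/(u^2 + u*(7 + I) + 7*I)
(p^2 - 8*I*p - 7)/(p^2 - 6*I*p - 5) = (p - 7*I)/(p - 5*I)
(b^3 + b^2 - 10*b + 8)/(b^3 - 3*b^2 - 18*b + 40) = (b - 1)/(b - 5)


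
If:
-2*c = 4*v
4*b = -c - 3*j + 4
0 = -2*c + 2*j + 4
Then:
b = 2*v + 5/2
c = -2*v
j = -2*v - 2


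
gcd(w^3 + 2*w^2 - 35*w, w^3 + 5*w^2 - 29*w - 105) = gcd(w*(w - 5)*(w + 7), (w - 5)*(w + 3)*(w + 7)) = w^2 + 2*w - 35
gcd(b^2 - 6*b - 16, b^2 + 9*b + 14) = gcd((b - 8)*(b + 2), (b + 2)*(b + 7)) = b + 2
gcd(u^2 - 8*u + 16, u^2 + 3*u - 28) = u - 4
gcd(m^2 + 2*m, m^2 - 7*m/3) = m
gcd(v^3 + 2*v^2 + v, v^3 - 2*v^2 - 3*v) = v^2 + v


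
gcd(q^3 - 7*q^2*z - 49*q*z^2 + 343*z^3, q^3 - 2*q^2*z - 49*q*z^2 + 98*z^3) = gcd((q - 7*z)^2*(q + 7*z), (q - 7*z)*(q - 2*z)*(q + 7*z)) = -q^2 + 49*z^2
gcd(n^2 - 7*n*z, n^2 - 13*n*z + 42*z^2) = -n + 7*z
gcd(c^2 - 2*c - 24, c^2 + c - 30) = 1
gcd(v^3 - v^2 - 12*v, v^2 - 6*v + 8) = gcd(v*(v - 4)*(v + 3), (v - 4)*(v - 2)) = v - 4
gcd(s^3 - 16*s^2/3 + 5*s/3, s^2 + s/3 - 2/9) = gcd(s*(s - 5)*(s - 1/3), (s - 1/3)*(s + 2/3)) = s - 1/3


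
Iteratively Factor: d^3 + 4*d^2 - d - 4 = (d - 1)*(d^2 + 5*d + 4) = (d - 1)*(d + 1)*(d + 4)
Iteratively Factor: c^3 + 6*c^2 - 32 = (c + 4)*(c^2 + 2*c - 8) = (c + 4)^2*(c - 2)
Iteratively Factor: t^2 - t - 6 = (t + 2)*(t - 3)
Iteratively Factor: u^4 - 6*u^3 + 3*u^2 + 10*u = (u)*(u^3 - 6*u^2 + 3*u + 10) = u*(u - 5)*(u^2 - u - 2) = u*(u - 5)*(u + 1)*(u - 2)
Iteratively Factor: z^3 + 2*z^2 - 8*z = (z + 4)*(z^2 - 2*z) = z*(z + 4)*(z - 2)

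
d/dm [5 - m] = -1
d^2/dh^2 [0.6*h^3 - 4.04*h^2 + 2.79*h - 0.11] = 3.6*h - 8.08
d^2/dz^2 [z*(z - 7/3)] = 2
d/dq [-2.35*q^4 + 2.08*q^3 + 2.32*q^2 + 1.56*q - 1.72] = -9.4*q^3 + 6.24*q^2 + 4.64*q + 1.56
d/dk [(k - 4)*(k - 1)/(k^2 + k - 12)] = 2*(3*k^2 - 16*k + 28)/(k^4 + 2*k^3 - 23*k^2 - 24*k + 144)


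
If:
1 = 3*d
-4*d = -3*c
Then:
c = 4/9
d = 1/3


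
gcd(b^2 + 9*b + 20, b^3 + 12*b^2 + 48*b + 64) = b + 4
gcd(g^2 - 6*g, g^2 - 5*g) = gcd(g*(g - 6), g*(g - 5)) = g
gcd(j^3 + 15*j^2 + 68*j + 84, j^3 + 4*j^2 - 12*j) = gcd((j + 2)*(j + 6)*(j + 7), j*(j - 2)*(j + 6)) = j + 6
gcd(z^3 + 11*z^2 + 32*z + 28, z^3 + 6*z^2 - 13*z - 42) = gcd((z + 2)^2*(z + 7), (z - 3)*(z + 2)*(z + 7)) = z^2 + 9*z + 14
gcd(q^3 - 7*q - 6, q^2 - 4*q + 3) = q - 3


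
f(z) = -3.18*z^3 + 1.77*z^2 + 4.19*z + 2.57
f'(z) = -9.54*z^2 + 3.54*z + 4.19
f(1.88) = -4.43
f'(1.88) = -22.87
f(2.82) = -42.85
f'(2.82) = -61.69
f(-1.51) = 11.23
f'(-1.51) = -22.91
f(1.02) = 5.31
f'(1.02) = -2.12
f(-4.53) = 315.52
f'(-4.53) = -207.62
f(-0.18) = 1.89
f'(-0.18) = 3.24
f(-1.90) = 22.81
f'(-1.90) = -36.98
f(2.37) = -19.89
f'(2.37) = -41.01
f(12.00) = -5187.31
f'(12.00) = -1327.09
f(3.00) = -54.79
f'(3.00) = -71.05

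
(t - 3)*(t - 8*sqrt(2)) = t^2 - 8*sqrt(2)*t - 3*t + 24*sqrt(2)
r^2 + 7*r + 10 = (r + 2)*(r + 5)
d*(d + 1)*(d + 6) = d^3 + 7*d^2 + 6*d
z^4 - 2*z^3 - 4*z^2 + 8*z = z*(z - 2)^2*(z + 2)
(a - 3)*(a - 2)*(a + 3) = a^3 - 2*a^2 - 9*a + 18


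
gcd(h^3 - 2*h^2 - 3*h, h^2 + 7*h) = h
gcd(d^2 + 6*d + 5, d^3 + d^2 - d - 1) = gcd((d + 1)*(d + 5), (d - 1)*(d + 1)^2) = d + 1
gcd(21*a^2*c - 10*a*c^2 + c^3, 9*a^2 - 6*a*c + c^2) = 3*a - c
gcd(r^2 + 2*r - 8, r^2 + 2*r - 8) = r^2 + 2*r - 8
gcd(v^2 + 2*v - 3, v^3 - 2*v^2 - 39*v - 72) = v + 3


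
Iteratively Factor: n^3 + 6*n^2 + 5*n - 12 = (n + 4)*(n^2 + 2*n - 3) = (n + 3)*(n + 4)*(n - 1)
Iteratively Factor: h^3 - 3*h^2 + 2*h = (h - 2)*(h^2 - h) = (h - 2)*(h - 1)*(h)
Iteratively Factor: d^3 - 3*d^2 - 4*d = (d + 1)*(d^2 - 4*d) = d*(d + 1)*(d - 4)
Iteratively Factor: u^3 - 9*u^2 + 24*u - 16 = (u - 1)*(u^2 - 8*u + 16) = (u - 4)*(u - 1)*(u - 4)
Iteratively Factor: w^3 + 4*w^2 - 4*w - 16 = (w - 2)*(w^2 + 6*w + 8) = (w - 2)*(w + 2)*(w + 4)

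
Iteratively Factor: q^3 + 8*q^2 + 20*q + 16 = (q + 2)*(q^2 + 6*q + 8) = (q + 2)^2*(q + 4)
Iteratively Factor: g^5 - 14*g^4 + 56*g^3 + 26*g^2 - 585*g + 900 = (g - 3)*(g^4 - 11*g^3 + 23*g^2 + 95*g - 300) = (g - 5)*(g - 3)*(g^3 - 6*g^2 - 7*g + 60) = (g - 5)*(g - 4)*(g - 3)*(g^2 - 2*g - 15) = (g - 5)*(g - 4)*(g - 3)*(g + 3)*(g - 5)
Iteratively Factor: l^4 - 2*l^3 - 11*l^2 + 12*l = (l)*(l^3 - 2*l^2 - 11*l + 12) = l*(l + 3)*(l^2 - 5*l + 4) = l*(l - 4)*(l + 3)*(l - 1)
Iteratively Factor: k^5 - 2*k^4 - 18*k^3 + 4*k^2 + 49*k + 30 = (k + 1)*(k^4 - 3*k^3 - 15*k^2 + 19*k + 30) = (k - 5)*(k + 1)*(k^3 + 2*k^2 - 5*k - 6) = (k - 5)*(k - 2)*(k + 1)*(k^2 + 4*k + 3) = (k - 5)*(k - 2)*(k + 1)^2*(k + 3)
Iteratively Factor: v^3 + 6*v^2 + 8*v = (v + 2)*(v^2 + 4*v) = (v + 2)*(v + 4)*(v)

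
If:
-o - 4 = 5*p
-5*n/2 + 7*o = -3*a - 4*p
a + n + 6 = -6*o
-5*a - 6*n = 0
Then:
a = 423/221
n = -705/442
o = -931/884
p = -521/884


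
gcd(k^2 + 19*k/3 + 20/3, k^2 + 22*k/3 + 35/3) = k + 5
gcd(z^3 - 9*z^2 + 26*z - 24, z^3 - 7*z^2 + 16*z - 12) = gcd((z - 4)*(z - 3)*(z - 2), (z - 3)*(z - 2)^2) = z^2 - 5*z + 6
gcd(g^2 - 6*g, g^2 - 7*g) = g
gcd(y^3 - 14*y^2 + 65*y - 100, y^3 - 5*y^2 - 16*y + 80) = y^2 - 9*y + 20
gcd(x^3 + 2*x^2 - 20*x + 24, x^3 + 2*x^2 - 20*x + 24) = x^3 + 2*x^2 - 20*x + 24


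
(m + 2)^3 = m^3 + 6*m^2 + 12*m + 8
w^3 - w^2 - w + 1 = (w - 1)^2*(w + 1)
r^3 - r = r*(r - 1)*(r + 1)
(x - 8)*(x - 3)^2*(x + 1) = x^4 - 13*x^3 + 43*x^2 - 15*x - 72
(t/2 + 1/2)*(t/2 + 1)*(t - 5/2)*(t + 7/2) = t^4/4 + t^3 - 15*t^2/16 - 97*t/16 - 35/8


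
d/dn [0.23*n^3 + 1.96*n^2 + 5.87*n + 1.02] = 0.69*n^2 + 3.92*n + 5.87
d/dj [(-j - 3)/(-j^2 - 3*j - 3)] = (j^2 + 3*j - (j + 3)*(2*j + 3) + 3)/(j^2 + 3*j + 3)^2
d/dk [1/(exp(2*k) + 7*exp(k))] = (-2*exp(k) - 7)*exp(-k)/(exp(k) + 7)^2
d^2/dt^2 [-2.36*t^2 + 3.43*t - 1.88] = -4.72000000000000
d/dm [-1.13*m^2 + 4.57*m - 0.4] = 4.57 - 2.26*m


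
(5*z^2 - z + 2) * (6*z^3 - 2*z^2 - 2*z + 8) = 30*z^5 - 16*z^4 + 4*z^3 + 38*z^2 - 12*z + 16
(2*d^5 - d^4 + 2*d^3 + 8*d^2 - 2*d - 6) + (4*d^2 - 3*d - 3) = 2*d^5 - d^4 + 2*d^3 + 12*d^2 - 5*d - 9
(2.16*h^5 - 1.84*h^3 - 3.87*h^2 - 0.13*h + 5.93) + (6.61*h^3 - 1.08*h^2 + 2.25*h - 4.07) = 2.16*h^5 + 4.77*h^3 - 4.95*h^2 + 2.12*h + 1.86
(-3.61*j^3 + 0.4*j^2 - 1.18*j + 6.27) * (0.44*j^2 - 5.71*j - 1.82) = -1.5884*j^5 + 20.7891*j^4 + 3.767*j^3 + 8.7686*j^2 - 33.6541*j - 11.4114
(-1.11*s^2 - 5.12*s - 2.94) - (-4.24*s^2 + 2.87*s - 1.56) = 3.13*s^2 - 7.99*s - 1.38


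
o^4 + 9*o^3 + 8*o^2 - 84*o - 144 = (o - 3)*(o + 2)*(o + 4)*(o + 6)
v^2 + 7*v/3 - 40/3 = (v - 8/3)*(v + 5)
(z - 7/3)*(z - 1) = z^2 - 10*z/3 + 7/3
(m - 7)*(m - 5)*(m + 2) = m^3 - 10*m^2 + 11*m + 70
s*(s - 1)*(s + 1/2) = s^3 - s^2/2 - s/2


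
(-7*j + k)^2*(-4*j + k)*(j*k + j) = -196*j^4*k - 196*j^4 + 105*j^3*k^2 + 105*j^3*k - 18*j^2*k^3 - 18*j^2*k^2 + j*k^4 + j*k^3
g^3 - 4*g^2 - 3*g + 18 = (g - 3)^2*(g + 2)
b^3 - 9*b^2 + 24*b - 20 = (b - 5)*(b - 2)^2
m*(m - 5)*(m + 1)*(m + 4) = m^4 - 21*m^2 - 20*m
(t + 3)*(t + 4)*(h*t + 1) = h*t^3 + 7*h*t^2 + 12*h*t + t^2 + 7*t + 12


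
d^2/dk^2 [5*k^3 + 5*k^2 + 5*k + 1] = 30*k + 10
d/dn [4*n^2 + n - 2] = 8*n + 1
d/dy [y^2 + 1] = 2*y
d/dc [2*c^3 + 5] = 6*c^2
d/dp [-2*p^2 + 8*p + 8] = 8 - 4*p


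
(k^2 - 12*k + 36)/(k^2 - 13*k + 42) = (k - 6)/(k - 7)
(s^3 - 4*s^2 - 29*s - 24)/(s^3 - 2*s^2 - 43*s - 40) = (s + 3)/(s + 5)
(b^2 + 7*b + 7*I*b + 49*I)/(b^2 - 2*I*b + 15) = (b^2 + 7*b*(1 + I) + 49*I)/(b^2 - 2*I*b + 15)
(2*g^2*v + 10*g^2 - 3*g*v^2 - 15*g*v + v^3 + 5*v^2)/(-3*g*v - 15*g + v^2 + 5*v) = (2*g^2 - 3*g*v + v^2)/(-3*g + v)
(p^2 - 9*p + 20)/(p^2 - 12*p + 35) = (p - 4)/(p - 7)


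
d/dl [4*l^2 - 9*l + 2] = 8*l - 9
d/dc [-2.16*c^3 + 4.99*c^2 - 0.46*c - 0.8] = -6.48*c^2 + 9.98*c - 0.46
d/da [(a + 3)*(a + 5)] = 2*a + 8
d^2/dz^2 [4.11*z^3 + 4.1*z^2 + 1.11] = 24.66*z + 8.2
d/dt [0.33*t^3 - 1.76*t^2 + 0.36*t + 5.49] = 0.99*t^2 - 3.52*t + 0.36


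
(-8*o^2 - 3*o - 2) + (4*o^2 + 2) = -4*o^2 - 3*o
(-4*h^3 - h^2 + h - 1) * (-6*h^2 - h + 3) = 24*h^5 + 10*h^4 - 17*h^3 + 2*h^2 + 4*h - 3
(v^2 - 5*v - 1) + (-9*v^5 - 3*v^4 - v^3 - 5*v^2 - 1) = -9*v^5 - 3*v^4 - v^3 - 4*v^2 - 5*v - 2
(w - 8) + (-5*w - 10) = -4*w - 18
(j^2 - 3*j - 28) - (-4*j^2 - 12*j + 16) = 5*j^2 + 9*j - 44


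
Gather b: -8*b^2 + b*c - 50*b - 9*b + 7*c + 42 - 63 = -8*b^2 + b*(c - 59) + 7*c - 21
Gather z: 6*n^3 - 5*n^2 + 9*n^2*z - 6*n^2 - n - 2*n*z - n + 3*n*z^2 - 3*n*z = 6*n^3 - 11*n^2 + 3*n*z^2 - 2*n + z*(9*n^2 - 5*n)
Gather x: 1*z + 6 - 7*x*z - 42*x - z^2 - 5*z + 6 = x*(-7*z - 42) - z^2 - 4*z + 12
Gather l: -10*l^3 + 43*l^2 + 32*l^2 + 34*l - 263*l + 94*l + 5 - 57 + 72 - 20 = -10*l^3 + 75*l^2 - 135*l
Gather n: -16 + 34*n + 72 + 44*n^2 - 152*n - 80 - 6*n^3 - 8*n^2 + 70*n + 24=-6*n^3 + 36*n^2 - 48*n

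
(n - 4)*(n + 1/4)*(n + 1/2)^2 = n^4 - 11*n^3/4 - 9*n^2/2 - 31*n/16 - 1/4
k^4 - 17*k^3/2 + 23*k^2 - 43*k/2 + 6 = (k - 4)*(k - 3)*(k - 1)*(k - 1/2)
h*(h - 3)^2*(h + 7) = h^4 + h^3 - 33*h^2 + 63*h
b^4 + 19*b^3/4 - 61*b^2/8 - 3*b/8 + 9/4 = (b - 1)*(b - 3/4)*(b + 1/2)*(b + 6)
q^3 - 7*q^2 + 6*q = q*(q - 6)*(q - 1)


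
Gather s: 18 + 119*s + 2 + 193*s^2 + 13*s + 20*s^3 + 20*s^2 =20*s^3 + 213*s^2 + 132*s + 20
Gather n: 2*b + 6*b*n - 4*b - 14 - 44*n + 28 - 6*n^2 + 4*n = -2*b - 6*n^2 + n*(6*b - 40) + 14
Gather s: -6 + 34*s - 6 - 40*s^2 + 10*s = -40*s^2 + 44*s - 12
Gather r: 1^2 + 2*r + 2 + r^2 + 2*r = r^2 + 4*r + 3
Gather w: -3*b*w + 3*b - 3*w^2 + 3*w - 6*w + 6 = 3*b - 3*w^2 + w*(-3*b - 3) + 6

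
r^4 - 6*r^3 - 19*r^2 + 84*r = r*(r - 7)*(r - 3)*(r + 4)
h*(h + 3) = h^2 + 3*h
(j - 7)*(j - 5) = j^2 - 12*j + 35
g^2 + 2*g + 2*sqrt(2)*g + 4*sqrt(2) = (g + 2)*(g + 2*sqrt(2))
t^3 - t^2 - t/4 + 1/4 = (t - 1)*(t - 1/2)*(t + 1/2)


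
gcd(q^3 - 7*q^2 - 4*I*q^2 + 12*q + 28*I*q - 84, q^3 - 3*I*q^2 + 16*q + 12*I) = q^2 - 4*I*q + 12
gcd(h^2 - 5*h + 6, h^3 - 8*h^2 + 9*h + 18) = h - 3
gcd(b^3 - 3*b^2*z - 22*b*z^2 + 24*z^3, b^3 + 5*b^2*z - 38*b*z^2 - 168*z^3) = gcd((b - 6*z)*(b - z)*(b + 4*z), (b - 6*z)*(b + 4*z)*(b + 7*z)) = -b^2 + 2*b*z + 24*z^2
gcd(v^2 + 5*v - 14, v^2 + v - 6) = v - 2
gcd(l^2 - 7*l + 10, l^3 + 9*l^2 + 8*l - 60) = l - 2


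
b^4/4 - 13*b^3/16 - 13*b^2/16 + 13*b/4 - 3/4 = (b/4 + 1/2)*(b - 3)*(b - 2)*(b - 1/4)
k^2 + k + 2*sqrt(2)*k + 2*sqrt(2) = (k + 1)*(k + 2*sqrt(2))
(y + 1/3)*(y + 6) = y^2 + 19*y/3 + 2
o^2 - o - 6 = (o - 3)*(o + 2)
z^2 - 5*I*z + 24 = (z - 8*I)*(z + 3*I)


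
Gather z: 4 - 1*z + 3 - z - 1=6 - 2*z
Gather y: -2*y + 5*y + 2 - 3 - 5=3*y - 6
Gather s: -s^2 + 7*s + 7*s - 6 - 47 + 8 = -s^2 + 14*s - 45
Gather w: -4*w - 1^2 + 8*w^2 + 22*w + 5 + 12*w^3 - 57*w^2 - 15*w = 12*w^3 - 49*w^2 + 3*w + 4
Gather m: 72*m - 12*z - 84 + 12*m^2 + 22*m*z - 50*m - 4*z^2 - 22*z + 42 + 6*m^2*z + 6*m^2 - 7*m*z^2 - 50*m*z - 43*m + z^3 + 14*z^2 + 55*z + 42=m^2*(6*z + 18) + m*(-7*z^2 - 28*z - 21) + z^3 + 10*z^2 + 21*z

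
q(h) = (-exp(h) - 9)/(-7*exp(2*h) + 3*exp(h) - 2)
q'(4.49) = -0.00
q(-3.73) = 4.67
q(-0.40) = 3.09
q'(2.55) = -0.03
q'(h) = (-exp(h) - 9)*(14*exp(2*h) - 3*exp(h))/(-7*exp(2*h) + 3*exp(h) - 2)^2 - exp(h)/(-7*exp(2*h) + 3*exp(h) - 2)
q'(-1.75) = 0.42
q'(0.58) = -1.08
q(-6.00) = 4.52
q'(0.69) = -0.88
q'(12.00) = 0.00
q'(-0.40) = -4.00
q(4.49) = 0.00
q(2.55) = 0.02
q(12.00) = 0.00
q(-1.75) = 5.43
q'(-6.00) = 0.02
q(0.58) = 0.57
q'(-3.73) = 0.17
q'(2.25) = -0.05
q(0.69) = 0.46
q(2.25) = 0.03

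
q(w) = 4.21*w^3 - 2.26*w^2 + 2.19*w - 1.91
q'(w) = 12.63*w^2 - 4.52*w + 2.19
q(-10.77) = -5546.96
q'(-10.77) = 1515.86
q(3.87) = 216.73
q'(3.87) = 173.86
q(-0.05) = -2.03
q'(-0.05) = 2.45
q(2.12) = 32.69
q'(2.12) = 49.37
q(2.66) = 67.16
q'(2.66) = 79.53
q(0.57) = -0.62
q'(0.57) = 3.72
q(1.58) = 12.51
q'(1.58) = 26.58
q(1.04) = 2.66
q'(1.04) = 11.15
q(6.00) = 839.23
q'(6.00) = 429.75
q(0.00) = -1.91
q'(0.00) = 2.19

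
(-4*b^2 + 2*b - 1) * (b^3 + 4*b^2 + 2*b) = -4*b^5 - 14*b^4 - b^3 - 2*b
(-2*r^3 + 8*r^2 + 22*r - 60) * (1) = -2*r^3 + 8*r^2 + 22*r - 60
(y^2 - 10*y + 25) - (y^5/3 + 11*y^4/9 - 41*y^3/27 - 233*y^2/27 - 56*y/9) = -y^5/3 - 11*y^4/9 + 41*y^3/27 + 260*y^2/27 - 34*y/9 + 25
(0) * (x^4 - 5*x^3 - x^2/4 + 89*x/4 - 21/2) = 0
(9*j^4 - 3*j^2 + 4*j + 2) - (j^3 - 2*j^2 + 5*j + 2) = 9*j^4 - j^3 - j^2 - j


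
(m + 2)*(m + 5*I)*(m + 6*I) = m^3 + 2*m^2 + 11*I*m^2 - 30*m + 22*I*m - 60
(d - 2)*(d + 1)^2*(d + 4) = d^4 + 4*d^3 - 3*d^2 - 14*d - 8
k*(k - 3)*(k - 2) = k^3 - 5*k^2 + 6*k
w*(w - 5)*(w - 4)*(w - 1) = w^4 - 10*w^3 + 29*w^2 - 20*w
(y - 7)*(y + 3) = y^2 - 4*y - 21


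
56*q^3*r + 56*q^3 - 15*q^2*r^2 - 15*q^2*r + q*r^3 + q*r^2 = (-8*q + r)*(-7*q + r)*(q*r + q)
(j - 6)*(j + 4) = j^2 - 2*j - 24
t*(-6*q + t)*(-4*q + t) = 24*q^2*t - 10*q*t^2 + t^3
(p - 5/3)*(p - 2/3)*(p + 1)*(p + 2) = p^4 + 2*p^3/3 - 35*p^2/9 - 4*p/3 + 20/9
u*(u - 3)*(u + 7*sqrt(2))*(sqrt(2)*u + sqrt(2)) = sqrt(2)*u^4 - 2*sqrt(2)*u^3 + 14*u^3 - 28*u^2 - 3*sqrt(2)*u^2 - 42*u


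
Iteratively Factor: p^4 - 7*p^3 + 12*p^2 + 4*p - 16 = (p - 4)*(p^3 - 3*p^2 + 4) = (p - 4)*(p - 2)*(p^2 - p - 2) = (p - 4)*(p - 2)^2*(p + 1)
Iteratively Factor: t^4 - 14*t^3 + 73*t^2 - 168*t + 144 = (t - 4)*(t^3 - 10*t^2 + 33*t - 36) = (t - 4)*(t - 3)*(t^2 - 7*t + 12) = (t - 4)*(t - 3)^2*(t - 4)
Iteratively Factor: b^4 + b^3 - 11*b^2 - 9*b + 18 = (b + 3)*(b^3 - 2*b^2 - 5*b + 6) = (b + 2)*(b + 3)*(b^2 - 4*b + 3) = (b - 1)*(b + 2)*(b + 3)*(b - 3)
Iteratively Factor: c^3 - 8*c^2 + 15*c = (c - 3)*(c^2 - 5*c) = (c - 5)*(c - 3)*(c)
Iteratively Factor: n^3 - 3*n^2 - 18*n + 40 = (n - 5)*(n^2 + 2*n - 8) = (n - 5)*(n + 4)*(n - 2)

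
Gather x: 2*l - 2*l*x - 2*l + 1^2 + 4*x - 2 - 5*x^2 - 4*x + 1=-2*l*x - 5*x^2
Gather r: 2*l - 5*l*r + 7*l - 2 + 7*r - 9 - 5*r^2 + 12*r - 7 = 9*l - 5*r^2 + r*(19 - 5*l) - 18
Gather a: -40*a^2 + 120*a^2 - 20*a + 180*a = 80*a^2 + 160*a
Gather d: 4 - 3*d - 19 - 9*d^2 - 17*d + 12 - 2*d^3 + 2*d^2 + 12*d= -2*d^3 - 7*d^2 - 8*d - 3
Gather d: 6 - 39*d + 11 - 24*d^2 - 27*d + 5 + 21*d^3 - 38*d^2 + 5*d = 21*d^3 - 62*d^2 - 61*d + 22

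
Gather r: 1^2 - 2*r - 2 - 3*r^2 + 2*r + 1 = -3*r^2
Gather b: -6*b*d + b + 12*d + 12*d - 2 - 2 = b*(1 - 6*d) + 24*d - 4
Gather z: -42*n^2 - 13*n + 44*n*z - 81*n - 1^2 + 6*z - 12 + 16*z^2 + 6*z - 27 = -42*n^2 - 94*n + 16*z^2 + z*(44*n + 12) - 40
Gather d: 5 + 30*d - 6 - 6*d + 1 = 24*d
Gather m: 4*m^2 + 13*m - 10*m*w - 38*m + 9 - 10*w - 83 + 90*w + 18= 4*m^2 + m*(-10*w - 25) + 80*w - 56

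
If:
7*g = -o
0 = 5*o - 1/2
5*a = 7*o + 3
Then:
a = 37/50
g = -1/70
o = 1/10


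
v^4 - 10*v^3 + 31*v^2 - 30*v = v*(v - 5)*(v - 3)*(v - 2)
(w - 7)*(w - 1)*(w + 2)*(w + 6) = w^4 - 45*w^2 - 40*w + 84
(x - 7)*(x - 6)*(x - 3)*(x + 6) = x^4 - 10*x^3 - 15*x^2 + 360*x - 756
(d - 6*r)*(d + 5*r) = d^2 - d*r - 30*r^2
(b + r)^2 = b^2 + 2*b*r + r^2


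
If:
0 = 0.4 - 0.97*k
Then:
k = 0.41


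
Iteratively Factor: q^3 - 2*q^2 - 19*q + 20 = (q + 4)*(q^2 - 6*q + 5) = (q - 1)*(q + 4)*(q - 5)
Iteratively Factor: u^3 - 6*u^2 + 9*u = (u - 3)*(u^2 - 3*u) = (u - 3)^2*(u)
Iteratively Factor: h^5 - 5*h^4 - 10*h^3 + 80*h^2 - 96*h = (h - 3)*(h^4 - 2*h^3 - 16*h^2 + 32*h) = h*(h - 3)*(h^3 - 2*h^2 - 16*h + 32) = h*(h - 3)*(h - 2)*(h^2 - 16) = h*(h - 4)*(h - 3)*(h - 2)*(h + 4)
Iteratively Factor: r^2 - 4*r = (r)*(r - 4)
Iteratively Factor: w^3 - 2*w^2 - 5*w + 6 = (w - 1)*(w^2 - w - 6) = (w - 1)*(w + 2)*(w - 3)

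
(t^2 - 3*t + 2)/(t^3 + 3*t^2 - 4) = (t - 2)/(t^2 + 4*t + 4)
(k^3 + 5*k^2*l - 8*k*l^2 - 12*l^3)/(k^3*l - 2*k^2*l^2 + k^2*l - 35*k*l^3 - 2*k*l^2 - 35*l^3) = (-k^3 - 5*k^2*l + 8*k*l^2 + 12*l^3)/(l*(-k^3 + 2*k^2*l - k^2 + 35*k*l^2 + 2*k*l + 35*l^2))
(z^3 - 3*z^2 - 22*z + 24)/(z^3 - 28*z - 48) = (z - 1)/(z + 2)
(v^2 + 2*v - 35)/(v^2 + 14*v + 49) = (v - 5)/(v + 7)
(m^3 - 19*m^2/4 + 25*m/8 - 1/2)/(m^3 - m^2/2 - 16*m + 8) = (m - 1/4)/(m + 4)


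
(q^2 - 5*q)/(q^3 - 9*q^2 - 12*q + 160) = q/(q^2 - 4*q - 32)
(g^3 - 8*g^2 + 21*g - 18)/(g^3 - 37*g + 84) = (g^2 - 5*g + 6)/(g^2 + 3*g - 28)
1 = 1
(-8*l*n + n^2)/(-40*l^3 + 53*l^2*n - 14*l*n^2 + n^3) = n/(5*l^2 - 6*l*n + n^2)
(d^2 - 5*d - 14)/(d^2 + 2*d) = (d - 7)/d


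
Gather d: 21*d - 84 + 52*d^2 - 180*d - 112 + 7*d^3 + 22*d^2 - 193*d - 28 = 7*d^3 + 74*d^2 - 352*d - 224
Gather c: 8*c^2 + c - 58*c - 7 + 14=8*c^2 - 57*c + 7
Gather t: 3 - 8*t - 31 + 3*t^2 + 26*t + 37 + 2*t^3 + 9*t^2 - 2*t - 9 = 2*t^3 + 12*t^2 + 16*t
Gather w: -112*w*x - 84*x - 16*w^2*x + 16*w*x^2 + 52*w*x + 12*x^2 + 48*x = -16*w^2*x + w*(16*x^2 - 60*x) + 12*x^2 - 36*x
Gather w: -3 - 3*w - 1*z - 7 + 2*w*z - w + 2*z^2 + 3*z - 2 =w*(2*z - 4) + 2*z^2 + 2*z - 12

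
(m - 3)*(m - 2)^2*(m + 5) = m^4 - 2*m^3 - 19*m^2 + 68*m - 60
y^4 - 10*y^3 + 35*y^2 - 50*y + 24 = (y - 4)*(y - 3)*(y - 2)*(y - 1)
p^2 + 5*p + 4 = (p + 1)*(p + 4)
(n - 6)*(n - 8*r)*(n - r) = n^3 - 9*n^2*r - 6*n^2 + 8*n*r^2 + 54*n*r - 48*r^2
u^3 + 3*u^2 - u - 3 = (u - 1)*(u + 1)*(u + 3)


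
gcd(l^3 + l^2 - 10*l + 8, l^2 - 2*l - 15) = 1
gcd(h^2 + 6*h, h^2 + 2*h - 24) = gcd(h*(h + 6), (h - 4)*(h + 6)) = h + 6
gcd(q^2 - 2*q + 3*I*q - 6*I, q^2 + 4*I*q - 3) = q + 3*I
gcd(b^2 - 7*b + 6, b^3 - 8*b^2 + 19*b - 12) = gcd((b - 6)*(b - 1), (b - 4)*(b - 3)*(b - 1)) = b - 1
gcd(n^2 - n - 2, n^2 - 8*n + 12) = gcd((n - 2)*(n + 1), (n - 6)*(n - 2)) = n - 2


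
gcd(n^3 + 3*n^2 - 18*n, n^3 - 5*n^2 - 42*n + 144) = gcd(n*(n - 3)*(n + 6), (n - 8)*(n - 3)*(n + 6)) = n^2 + 3*n - 18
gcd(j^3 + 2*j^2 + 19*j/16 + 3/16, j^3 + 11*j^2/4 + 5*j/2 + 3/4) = j^2 + 7*j/4 + 3/4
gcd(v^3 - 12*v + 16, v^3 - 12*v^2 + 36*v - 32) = v^2 - 4*v + 4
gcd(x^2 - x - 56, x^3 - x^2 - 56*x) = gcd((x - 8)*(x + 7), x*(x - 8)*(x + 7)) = x^2 - x - 56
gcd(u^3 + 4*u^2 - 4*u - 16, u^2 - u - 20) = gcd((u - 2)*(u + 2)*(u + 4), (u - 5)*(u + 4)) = u + 4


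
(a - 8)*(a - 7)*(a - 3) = a^3 - 18*a^2 + 101*a - 168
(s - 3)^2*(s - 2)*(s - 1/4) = s^4 - 33*s^3/4 + 23*s^2 - 93*s/4 + 9/2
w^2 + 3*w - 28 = (w - 4)*(w + 7)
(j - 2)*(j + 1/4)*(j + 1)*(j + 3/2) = j^4 + 3*j^3/4 - 27*j^2/8 - 31*j/8 - 3/4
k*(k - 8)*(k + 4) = k^3 - 4*k^2 - 32*k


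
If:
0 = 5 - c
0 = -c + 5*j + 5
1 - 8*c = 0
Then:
No Solution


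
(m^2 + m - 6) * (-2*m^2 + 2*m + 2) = -2*m^4 + 16*m^2 - 10*m - 12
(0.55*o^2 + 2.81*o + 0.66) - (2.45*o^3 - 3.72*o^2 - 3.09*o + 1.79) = -2.45*o^3 + 4.27*o^2 + 5.9*o - 1.13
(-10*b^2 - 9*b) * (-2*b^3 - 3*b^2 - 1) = 20*b^5 + 48*b^4 + 27*b^3 + 10*b^2 + 9*b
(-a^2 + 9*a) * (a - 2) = -a^3 + 11*a^2 - 18*a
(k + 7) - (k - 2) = 9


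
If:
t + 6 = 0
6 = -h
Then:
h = -6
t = -6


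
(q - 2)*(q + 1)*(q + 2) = q^3 + q^2 - 4*q - 4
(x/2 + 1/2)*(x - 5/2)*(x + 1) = x^3/2 - x^2/4 - 2*x - 5/4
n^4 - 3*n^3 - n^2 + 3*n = n*(n - 3)*(n - 1)*(n + 1)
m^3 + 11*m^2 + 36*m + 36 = (m + 2)*(m + 3)*(m + 6)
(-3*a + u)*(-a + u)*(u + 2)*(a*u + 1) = 3*a^3*u^2 + 6*a^3*u - 4*a^2*u^3 - 8*a^2*u^2 + 3*a^2*u + 6*a^2 + a*u^4 + 2*a*u^3 - 4*a*u^2 - 8*a*u + u^3 + 2*u^2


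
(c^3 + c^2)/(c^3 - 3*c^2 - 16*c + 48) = c^2*(c + 1)/(c^3 - 3*c^2 - 16*c + 48)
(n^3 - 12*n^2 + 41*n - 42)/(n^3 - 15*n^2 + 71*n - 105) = (n - 2)/(n - 5)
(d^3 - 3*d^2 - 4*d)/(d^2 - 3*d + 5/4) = 4*d*(d^2 - 3*d - 4)/(4*d^2 - 12*d + 5)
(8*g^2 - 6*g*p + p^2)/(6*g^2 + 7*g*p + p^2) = (8*g^2 - 6*g*p + p^2)/(6*g^2 + 7*g*p + p^2)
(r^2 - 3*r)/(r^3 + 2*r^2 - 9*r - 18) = r/(r^2 + 5*r + 6)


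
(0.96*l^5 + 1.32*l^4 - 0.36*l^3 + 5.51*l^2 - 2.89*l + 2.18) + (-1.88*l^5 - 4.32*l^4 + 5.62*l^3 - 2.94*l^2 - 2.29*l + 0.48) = -0.92*l^5 - 3.0*l^4 + 5.26*l^3 + 2.57*l^2 - 5.18*l + 2.66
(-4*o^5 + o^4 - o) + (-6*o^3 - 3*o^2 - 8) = -4*o^5 + o^4 - 6*o^3 - 3*o^2 - o - 8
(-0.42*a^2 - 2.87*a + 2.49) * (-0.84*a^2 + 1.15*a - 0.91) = 0.3528*a^4 + 1.9278*a^3 - 5.0099*a^2 + 5.4752*a - 2.2659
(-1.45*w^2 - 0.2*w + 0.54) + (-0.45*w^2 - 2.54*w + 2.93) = -1.9*w^2 - 2.74*w + 3.47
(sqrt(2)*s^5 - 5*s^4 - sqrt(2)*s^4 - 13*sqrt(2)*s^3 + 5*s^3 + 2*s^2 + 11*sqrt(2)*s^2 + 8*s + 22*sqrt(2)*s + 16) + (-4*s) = sqrt(2)*s^5 - 5*s^4 - sqrt(2)*s^4 - 13*sqrt(2)*s^3 + 5*s^3 + 2*s^2 + 11*sqrt(2)*s^2 + 4*s + 22*sqrt(2)*s + 16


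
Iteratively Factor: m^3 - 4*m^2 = (m - 4)*(m^2) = m*(m - 4)*(m)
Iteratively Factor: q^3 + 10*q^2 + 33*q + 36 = (q + 4)*(q^2 + 6*q + 9) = (q + 3)*(q + 4)*(q + 3)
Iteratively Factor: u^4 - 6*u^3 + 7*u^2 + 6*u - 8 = (u - 1)*(u^3 - 5*u^2 + 2*u + 8) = (u - 4)*(u - 1)*(u^2 - u - 2) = (u - 4)*(u - 2)*(u - 1)*(u + 1)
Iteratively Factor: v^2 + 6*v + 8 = (v + 4)*(v + 2)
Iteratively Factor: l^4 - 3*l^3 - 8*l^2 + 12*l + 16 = (l - 4)*(l^3 + l^2 - 4*l - 4) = (l - 4)*(l + 2)*(l^2 - l - 2) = (l - 4)*(l + 1)*(l + 2)*(l - 2)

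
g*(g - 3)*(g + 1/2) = g^3 - 5*g^2/2 - 3*g/2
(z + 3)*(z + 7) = z^2 + 10*z + 21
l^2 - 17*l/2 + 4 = (l - 8)*(l - 1/2)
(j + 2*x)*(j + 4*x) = j^2 + 6*j*x + 8*x^2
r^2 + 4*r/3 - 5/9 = (r - 1/3)*(r + 5/3)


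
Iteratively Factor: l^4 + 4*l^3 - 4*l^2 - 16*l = (l - 2)*(l^3 + 6*l^2 + 8*l) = l*(l - 2)*(l^2 + 6*l + 8) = l*(l - 2)*(l + 4)*(l + 2)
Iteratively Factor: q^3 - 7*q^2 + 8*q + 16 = (q - 4)*(q^2 - 3*q - 4) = (q - 4)^2*(q + 1)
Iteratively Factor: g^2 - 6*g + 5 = (g - 1)*(g - 5)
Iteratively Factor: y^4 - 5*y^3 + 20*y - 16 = (y + 2)*(y^3 - 7*y^2 + 14*y - 8) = (y - 2)*(y + 2)*(y^2 - 5*y + 4) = (y - 2)*(y - 1)*(y + 2)*(y - 4)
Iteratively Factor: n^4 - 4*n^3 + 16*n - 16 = (n - 2)*(n^3 - 2*n^2 - 4*n + 8) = (n - 2)*(n + 2)*(n^2 - 4*n + 4) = (n - 2)^2*(n + 2)*(n - 2)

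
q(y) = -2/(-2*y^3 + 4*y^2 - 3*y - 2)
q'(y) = -2*(6*y^2 - 8*y + 3)/(-2*y^3 + 4*y^2 - 3*y - 2)^2 = 2*(-6*y^2 + 8*y - 3)/(2*y^3 - 4*y^2 + 3*y + 2)^2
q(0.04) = 0.95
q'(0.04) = -1.20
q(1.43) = 0.51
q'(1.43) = -0.49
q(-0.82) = -0.47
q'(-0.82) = -1.50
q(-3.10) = -0.02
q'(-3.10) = -0.02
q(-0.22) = 1.78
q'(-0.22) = -7.98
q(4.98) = 0.01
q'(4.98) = -0.01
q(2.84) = 0.08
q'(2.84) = -0.10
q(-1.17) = -0.20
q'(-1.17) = -0.40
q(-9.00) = 0.00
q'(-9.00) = 0.00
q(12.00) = 0.00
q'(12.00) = 0.00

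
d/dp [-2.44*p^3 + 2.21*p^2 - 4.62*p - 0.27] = -7.32*p^2 + 4.42*p - 4.62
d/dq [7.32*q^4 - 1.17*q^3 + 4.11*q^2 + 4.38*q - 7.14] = 29.28*q^3 - 3.51*q^2 + 8.22*q + 4.38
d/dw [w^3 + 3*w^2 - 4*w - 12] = 3*w^2 + 6*w - 4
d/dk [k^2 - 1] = 2*k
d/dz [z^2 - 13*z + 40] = 2*z - 13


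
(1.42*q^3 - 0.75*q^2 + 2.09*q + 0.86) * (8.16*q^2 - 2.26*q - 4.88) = 11.5872*q^5 - 9.3292*q^4 + 11.8198*q^3 + 5.9542*q^2 - 12.1428*q - 4.1968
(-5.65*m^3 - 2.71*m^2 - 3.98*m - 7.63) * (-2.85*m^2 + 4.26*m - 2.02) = 16.1025*m^5 - 16.3455*m^4 + 11.2114*m^3 + 10.2649*m^2 - 24.4642*m + 15.4126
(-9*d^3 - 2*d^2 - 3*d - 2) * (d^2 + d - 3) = -9*d^5 - 11*d^4 + 22*d^3 + d^2 + 7*d + 6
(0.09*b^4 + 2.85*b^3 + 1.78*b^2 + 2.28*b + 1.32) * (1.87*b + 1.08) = 0.1683*b^5 + 5.4267*b^4 + 6.4066*b^3 + 6.186*b^2 + 4.9308*b + 1.4256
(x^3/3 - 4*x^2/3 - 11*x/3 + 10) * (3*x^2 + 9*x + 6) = x^5 - x^4 - 21*x^3 - 11*x^2 + 68*x + 60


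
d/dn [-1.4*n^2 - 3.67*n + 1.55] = -2.8*n - 3.67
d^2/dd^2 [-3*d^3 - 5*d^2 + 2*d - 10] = -18*d - 10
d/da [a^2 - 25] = 2*a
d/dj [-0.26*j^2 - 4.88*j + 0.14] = -0.52*j - 4.88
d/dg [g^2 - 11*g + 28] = 2*g - 11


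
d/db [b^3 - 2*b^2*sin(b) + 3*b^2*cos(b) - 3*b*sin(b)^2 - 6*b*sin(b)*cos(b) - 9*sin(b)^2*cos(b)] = -3*b^2*sin(b) - 2*b^2*cos(b) + 3*b^2 - 4*b*sin(b) - 3*b*sin(2*b) + 6*b*cos(b) - 6*b*cos(2*b) + 9*sin(b)/4 - 3*sin(2*b) - 27*sin(3*b)/4 + 3*cos(2*b)/2 - 3/2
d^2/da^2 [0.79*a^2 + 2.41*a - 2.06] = 1.58000000000000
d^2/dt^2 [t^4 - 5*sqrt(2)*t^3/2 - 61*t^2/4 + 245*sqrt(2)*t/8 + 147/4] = 12*t^2 - 15*sqrt(2)*t - 61/2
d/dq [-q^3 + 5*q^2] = q*(10 - 3*q)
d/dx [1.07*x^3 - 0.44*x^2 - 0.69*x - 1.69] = 3.21*x^2 - 0.88*x - 0.69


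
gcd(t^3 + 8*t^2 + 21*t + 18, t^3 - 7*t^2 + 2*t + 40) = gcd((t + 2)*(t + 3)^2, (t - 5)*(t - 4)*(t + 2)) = t + 2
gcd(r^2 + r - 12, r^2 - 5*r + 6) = r - 3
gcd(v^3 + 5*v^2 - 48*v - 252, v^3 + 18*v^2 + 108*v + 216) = v^2 + 12*v + 36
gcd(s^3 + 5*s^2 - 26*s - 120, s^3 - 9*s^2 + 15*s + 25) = s - 5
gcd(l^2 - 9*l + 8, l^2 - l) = l - 1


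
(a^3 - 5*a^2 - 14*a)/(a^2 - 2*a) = (a^2 - 5*a - 14)/(a - 2)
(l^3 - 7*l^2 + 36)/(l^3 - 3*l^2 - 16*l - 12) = (l - 3)/(l + 1)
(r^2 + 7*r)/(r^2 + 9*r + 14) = r/(r + 2)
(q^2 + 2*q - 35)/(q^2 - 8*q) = (q^2 + 2*q - 35)/(q*(q - 8))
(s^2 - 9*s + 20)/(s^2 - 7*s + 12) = (s - 5)/(s - 3)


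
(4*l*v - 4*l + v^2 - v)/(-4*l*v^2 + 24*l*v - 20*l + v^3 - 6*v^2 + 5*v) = (4*l + v)/(-4*l*v + 20*l + v^2 - 5*v)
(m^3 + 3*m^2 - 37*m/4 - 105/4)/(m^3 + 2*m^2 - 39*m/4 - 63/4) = (2*m + 5)/(2*m + 3)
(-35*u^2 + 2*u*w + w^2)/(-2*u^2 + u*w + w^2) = (-35*u^2 + 2*u*w + w^2)/(-2*u^2 + u*w + w^2)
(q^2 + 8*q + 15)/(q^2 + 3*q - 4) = (q^2 + 8*q + 15)/(q^2 + 3*q - 4)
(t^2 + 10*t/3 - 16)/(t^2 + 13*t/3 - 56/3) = (t + 6)/(t + 7)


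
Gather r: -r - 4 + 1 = -r - 3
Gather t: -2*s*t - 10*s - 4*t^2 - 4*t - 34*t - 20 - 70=-10*s - 4*t^2 + t*(-2*s - 38) - 90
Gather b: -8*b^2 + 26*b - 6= -8*b^2 + 26*b - 6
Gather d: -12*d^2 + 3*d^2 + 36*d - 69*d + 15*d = -9*d^2 - 18*d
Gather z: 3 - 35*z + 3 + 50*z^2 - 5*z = 50*z^2 - 40*z + 6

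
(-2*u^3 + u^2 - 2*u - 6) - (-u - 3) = -2*u^3 + u^2 - u - 3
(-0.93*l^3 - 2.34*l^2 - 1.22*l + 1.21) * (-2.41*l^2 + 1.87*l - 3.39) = 2.2413*l^5 + 3.9003*l^4 + 1.7171*l^3 + 2.7351*l^2 + 6.3985*l - 4.1019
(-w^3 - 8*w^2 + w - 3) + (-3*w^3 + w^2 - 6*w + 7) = -4*w^3 - 7*w^2 - 5*w + 4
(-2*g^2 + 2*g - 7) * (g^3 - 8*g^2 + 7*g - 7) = -2*g^5 + 18*g^4 - 37*g^3 + 84*g^2 - 63*g + 49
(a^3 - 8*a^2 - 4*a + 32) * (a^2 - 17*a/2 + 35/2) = a^5 - 33*a^4/2 + 163*a^3/2 - 74*a^2 - 342*a + 560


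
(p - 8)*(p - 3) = p^2 - 11*p + 24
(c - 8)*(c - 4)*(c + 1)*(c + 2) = c^4 - 9*c^3 - 2*c^2 + 72*c + 64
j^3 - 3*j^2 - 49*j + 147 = (j - 7)*(j - 3)*(j + 7)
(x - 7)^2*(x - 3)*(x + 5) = x^4 - 12*x^3 + 6*x^2 + 308*x - 735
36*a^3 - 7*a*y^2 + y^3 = (-6*a + y)*(-3*a + y)*(2*a + y)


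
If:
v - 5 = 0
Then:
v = 5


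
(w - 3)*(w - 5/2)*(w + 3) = w^3 - 5*w^2/2 - 9*w + 45/2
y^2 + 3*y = y*(y + 3)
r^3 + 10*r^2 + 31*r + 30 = (r + 2)*(r + 3)*(r + 5)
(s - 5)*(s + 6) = s^2 + s - 30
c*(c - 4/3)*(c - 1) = c^3 - 7*c^2/3 + 4*c/3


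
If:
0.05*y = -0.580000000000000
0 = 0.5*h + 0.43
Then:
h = -0.86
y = -11.60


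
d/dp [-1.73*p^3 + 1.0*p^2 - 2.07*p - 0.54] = -5.19*p^2 + 2.0*p - 2.07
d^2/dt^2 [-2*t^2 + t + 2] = -4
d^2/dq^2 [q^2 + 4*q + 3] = 2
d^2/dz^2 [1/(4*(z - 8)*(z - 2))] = ((z - 8)^2 + (z - 8)*(z - 2) + (z - 2)^2)/(2*(z - 8)^3*(z - 2)^3)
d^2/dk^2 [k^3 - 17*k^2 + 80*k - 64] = 6*k - 34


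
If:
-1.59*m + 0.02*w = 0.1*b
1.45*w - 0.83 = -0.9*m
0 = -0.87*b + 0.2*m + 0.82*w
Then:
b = 0.55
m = -0.03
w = 0.59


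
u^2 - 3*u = u*(u - 3)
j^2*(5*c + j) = 5*c*j^2 + j^3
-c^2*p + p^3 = p*(-c + p)*(c + p)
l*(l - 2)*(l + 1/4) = l^3 - 7*l^2/4 - l/2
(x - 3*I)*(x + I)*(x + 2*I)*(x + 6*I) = x^4 + 6*I*x^3 + 7*x^2 + 48*I*x - 36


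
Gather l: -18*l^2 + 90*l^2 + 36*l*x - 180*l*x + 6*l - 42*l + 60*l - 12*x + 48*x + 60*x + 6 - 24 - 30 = 72*l^2 + l*(24 - 144*x) + 96*x - 48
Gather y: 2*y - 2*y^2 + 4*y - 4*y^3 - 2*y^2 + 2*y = -4*y^3 - 4*y^2 + 8*y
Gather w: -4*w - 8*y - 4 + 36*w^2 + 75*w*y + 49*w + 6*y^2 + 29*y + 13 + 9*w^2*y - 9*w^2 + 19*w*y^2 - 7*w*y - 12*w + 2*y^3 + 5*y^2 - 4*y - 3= w^2*(9*y + 27) + w*(19*y^2 + 68*y + 33) + 2*y^3 + 11*y^2 + 17*y + 6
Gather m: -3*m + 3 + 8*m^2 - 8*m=8*m^2 - 11*m + 3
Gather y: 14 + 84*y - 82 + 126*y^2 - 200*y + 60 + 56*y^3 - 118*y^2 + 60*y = 56*y^3 + 8*y^2 - 56*y - 8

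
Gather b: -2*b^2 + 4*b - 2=-2*b^2 + 4*b - 2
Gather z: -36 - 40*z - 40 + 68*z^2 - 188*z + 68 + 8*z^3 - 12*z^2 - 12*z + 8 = 8*z^3 + 56*z^2 - 240*z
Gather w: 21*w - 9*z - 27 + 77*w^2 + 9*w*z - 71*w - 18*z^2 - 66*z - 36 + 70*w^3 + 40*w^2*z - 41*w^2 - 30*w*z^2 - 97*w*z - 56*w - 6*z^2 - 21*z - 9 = 70*w^3 + w^2*(40*z + 36) + w*(-30*z^2 - 88*z - 106) - 24*z^2 - 96*z - 72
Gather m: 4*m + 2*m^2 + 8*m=2*m^2 + 12*m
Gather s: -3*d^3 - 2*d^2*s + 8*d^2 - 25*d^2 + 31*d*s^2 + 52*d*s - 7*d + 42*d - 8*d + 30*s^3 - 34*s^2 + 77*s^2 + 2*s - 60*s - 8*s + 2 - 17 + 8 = -3*d^3 - 17*d^2 + 27*d + 30*s^3 + s^2*(31*d + 43) + s*(-2*d^2 + 52*d - 66) - 7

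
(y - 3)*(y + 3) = y^2 - 9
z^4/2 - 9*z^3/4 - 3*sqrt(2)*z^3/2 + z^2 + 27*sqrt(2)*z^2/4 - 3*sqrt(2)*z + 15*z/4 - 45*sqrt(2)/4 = (z/2 + 1/2)*(z - 3)*(z - 5/2)*(z - 3*sqrt(2))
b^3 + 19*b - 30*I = (b - 3*I)*(b - 2*I)*(b + 5*I)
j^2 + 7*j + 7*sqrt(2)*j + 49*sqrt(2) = (j + 7)*(j + 7*sqrt(2))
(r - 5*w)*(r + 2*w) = r^2 - 3*r*w - 10*w^2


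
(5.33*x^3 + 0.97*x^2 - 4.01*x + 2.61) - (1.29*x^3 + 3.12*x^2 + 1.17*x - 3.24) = 4.04*x^3 - 2.15*x^2 - 5.18*x + 5.85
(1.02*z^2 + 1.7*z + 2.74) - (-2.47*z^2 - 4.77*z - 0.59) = 3.49*z^2 + 6.47*z + 3.33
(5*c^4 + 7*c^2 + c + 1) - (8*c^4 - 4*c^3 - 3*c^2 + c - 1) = -3*c^4 + 4*c^3 + 10*c^2 + 2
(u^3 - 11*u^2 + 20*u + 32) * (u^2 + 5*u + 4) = u^5 - 6*u^4 - 31*u^3 + 88*u^2 + 240*u + 128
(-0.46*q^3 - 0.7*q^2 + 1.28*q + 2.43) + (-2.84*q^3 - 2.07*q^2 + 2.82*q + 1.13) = -3.3*q^3 - 2.77*q^2 + 4.1*q + 3.56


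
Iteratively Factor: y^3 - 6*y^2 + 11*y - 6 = (y - 2)*(y^2 - 4*y + 3) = (y - 3)*(y - 2)*(y - 1)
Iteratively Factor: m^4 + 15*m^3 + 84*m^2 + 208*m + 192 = (m + 4)*(m^3 + 11*m^2 + 40*m + 48) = (m + 3)*(m + 4)*(m^2 + 8*m + 16) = (m + 3)*(m + 4)^2*(m + 4)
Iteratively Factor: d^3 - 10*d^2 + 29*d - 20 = (d - 4)*(d^2 - 6*d + 5) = (d - 5)*(d - 4)*(d - 1)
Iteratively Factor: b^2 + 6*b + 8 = (b + 2)*(b + 4)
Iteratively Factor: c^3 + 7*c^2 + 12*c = (c)*(c^2 + 7*c + 12) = c*(c + 3)*(c + 4)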